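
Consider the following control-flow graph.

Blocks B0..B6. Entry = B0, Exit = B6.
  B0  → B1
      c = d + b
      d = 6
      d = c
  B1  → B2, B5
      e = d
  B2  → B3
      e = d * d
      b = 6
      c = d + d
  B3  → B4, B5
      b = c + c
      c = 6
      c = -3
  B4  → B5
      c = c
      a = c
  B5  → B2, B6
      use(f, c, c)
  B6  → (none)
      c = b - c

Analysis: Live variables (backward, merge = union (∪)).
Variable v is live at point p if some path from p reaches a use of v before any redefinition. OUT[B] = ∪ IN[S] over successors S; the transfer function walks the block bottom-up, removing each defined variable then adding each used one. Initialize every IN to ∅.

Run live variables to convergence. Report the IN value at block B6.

Answer: {b, c}

Trace:
Converged values:
  B0: | IN={b, d, f} | OUT={b, c, d, f}
  B1: | IN={b, c, d, f} | OUT={b, c, d, f}
  B2: | IN={d, f} | OUT={c, d, f}
  B3: | IN={c, d, f} | OUT={b, c, d, f}
  B4: | IN={b, c, d, f} | OUT={b, c, d, f}
  B5: | IN={b, c, d, f} | OUT={b, c, d, f}
  B6: | IN={b, c} | OUT={}

B6 is the boundary node: OUT[B6] = {}
Applying B6's transfer function to that OUT value gives IN[B6] (row B6 above).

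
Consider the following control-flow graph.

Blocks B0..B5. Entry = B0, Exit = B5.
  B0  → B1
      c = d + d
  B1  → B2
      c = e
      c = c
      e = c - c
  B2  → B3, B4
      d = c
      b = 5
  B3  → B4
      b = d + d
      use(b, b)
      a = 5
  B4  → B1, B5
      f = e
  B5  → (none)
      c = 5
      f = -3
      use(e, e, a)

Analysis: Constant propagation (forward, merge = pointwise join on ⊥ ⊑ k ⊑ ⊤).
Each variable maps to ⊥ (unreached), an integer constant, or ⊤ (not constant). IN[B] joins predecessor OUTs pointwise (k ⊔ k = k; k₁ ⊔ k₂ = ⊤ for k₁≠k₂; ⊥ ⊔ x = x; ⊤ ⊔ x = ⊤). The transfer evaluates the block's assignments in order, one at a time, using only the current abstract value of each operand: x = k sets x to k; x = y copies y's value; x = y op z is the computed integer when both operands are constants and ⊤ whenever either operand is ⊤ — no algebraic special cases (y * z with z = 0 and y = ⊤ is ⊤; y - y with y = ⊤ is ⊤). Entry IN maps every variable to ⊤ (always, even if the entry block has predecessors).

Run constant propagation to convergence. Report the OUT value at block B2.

Per-block solution:
  B0:   IN=(all ⊤)   OUT=(all ⊤)
  B1:   IN=(all ⊤)   OUT=(all ⊤)
  B2:   IN=(all ⊤)   OUT={b:5; rest ⊤}
  B3:   IN={b:5; rest ⊤}   OUT={a:5; rest ⊤}
  B4:   IN=(all ⊤)   OUT=(all ⊤)
  B5:   IN=(all ⊤)   OUT={c:5, f:-3; rest ⊤}

Merge at B2: IN[B2] = OUT[B1] = {a: ⊤, b: ⊤, c: ⊤, d: ⊤, e: ⊤, f: ⊤}
Applying B2's transfer function to that IN value gives OUT[B2] (row B2 above).

Answer: {a: ⊤, b: 5, c: ⊤, d: ⊤, e: ⊤, f: ⊤}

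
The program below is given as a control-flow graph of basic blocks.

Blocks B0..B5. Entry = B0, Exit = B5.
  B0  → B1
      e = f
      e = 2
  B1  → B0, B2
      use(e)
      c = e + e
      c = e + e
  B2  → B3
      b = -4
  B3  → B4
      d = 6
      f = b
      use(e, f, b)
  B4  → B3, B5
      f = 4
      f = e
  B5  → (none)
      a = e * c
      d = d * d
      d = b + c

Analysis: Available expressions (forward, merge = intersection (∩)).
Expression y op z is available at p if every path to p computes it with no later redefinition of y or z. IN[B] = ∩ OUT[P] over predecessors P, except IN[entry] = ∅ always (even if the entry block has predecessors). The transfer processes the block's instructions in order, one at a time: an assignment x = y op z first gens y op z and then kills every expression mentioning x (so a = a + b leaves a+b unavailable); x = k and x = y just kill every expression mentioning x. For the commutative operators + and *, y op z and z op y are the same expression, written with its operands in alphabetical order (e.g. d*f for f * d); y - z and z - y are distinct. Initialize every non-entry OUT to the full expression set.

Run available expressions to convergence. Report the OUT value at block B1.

Converged values:
  B0:   IN={}   OUT={}
  B1:   IN={}   OUT={e+e}
  B2:   IN={e+e}   OUT={e+e}
  B3:   IN={e+e}   OUT={e+e}
  B4:   IN={e+e}   OUT={e+e}
  B5:   IN={e+e}   OUT={b+c, c*e, e+e}

Merge at B1: IN[B1] = OUT[B0] = {}
Applying B1's transfer function to that IN value gives OUT[B1] (row B1 above).

Answer: {e+e}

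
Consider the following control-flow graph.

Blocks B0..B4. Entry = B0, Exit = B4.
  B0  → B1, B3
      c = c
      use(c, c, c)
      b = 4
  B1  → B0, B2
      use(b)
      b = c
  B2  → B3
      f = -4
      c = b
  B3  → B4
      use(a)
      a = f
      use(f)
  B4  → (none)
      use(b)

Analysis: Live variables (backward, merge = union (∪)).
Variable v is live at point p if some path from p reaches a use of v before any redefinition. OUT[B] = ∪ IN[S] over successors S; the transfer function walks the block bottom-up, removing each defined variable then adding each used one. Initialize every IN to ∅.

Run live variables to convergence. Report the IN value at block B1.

Per-block solution:
  B0: | IN={a, c, f} | OUT={a, b, c, f}
  B1: | IN={a, b, c, f} | OUT={a, b, c, f}
  B2: | IN={a, b} | OUT={a, b, f}
  B3: | IN={a, b, f} | OUT={b}
  B4: | IN={b} | OUT={}

Merge at B1: OUT[B1] = IN[B0] ⊔ IN[B2] = {a, b, c, f}
Applying B1's transfer function to that OUT value gives IN[B1] (row B1 above).

Answer: {a, b, c, f}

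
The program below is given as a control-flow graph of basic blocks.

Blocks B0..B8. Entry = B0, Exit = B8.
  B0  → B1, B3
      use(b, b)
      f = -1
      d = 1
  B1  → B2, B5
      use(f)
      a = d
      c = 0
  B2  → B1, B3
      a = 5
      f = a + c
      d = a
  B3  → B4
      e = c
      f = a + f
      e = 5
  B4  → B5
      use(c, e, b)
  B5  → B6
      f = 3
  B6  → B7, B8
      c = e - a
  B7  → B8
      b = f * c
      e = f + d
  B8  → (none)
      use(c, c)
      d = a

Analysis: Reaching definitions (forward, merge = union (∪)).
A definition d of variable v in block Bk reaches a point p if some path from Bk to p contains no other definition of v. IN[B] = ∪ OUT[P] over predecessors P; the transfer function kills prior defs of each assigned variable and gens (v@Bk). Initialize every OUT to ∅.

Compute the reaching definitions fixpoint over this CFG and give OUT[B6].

Answer: {a@B1, a@B2, c@B6, d@B0, d@B2, e@B3, f@B5}

Working:
Per-block solution:
  B0: | IN={} | OUT={d@B0, f@B0}
  B1: | IN={a@B2, c@B1, d@B0, d@B2, f@B0, f@B2} | OUT={a@B1, c@B1, d@B0, d@B2, f@B0, f@B2}
  B2: | IN={a@B1, c@B1, d@B0, d@B2, f@B0, f@B2} | OUT={a@B2, c@B1, d@B2, f@B2}
  B3: | IN={a@B2, c@B1, d@B0, d@B2, f@B0, f@B2} | OUT={a@B2, c@B1, d@B0, d@B2, e@B3, f@B3}
  B4: | IN={a@B2, c@B1, d@B0, d@B2, e@B3, f@B3} | OUT={a@B2, c@B1, d@B0, d@B2, e@B3, f@B3}
  B5: | IN={a@B1, a@B2, c@B1, d@B0, d@B2, e@B3, f@B0, f@B2, f@B3} | OUT={a@B1, a@B2, c@B1, d@B0, d@B2, e@B3, f@B5}
  B6: | IN={a@B1, a@B2, c@B1, d@B0, d@B2, e@B3, f@B5} | OUT={a@B1, a@B2, c@B6, d@B0, d@B2, e@B3, f@B5}
  B7: | IN={a@B1, a@B2, c@B6, d@B0, d@B2, e@B3, f@B5} | OUT={a@B1, a@B2, b@B7, c@B6, d@B0, d@B2, e@B7, f@B5}
  B8: | IN={a@B1, a@B2, b@B7, c@B6, d@B0, d@B2, e@B3, e@B7, f@B5} | OUT={a@B1, a@B2, b@B7, c@B6, d@B8, e@B3, e@B7, f@B5}

Merge at B6: IN[B6] = OUT[B5] = {a@B1, a@B2, c@B1, d@B0, d@B2, e@B3, f@B5}
Applying B6's transfer function to that IN value gives OUT[B6] (row B6 above).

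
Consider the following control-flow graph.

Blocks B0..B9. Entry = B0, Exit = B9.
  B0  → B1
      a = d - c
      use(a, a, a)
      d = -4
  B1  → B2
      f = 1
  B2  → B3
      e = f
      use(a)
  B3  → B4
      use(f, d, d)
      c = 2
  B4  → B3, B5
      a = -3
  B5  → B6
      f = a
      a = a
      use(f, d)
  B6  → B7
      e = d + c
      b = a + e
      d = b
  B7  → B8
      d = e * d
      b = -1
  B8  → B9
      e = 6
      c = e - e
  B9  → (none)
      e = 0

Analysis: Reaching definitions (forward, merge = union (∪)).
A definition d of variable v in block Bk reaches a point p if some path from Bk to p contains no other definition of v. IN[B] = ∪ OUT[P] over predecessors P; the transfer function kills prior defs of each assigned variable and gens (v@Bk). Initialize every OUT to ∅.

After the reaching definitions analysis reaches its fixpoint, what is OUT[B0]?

Answer: {a@B0, d@B0}

Trace:
Per-block solution:
  B0:   IN={}   OUT={a@B0, d@B0}
  B1:   IN={a@B0, d@B0}   OUT={a@B0, d@B0, f@B1}
  B2:   IN={a@B0, d@B0, f@B1}   OUT={a@B0, d@B0, e@B2, f@B1}
  B3:   IN={a@B0, a@B4, c@B3, d@B0, e@B2, f@B1}   OUT={a@B0, a@B4, c@B3, d@B0, e@B2, f@B1}
  B4:   IN={a@B0, a@B4, c@B3, d@B0, e@B2, f@B1}   OUT={a@B4, c@B3, d@B0, e@B2, f@B1}
  B5:   IN={a@B4, c@B3, d@B0, e@B2, f@B1}   OUT={a@B5, c@B3, d@B0, e@B2, f@B5}
  B6:   IN={a@B5, c@B3, d@B0, e@B2, f@B5}   OUT={a@B5, b@B6, c@B3, d@B6, e@B6, f@B5}
  B7:   IN={a@B5, b@B6, c@B3, d@B6, e@B6, f@B5}   OUT={a@B5, b@B7, c@B3, d@B7, e@B6, f@B5}
  B8:   IN={a@B5, b@B7, c@B3, d@B7, e@B6, f@B5}   OUT={a@B5, b@B7, c@B8, d@B7, e@B8, f@B5}
  B9:   IN={a@B5, b@B7, c@B8, d@B7, e@B8, f@B5}   OUT={a@B5, b@B7, c@B8, d@B7, e@B9, f@B5}

B0 is the boundary node: IN[B0] = {}
Applying B0's transfer function to that IN value gives OUT[B0] (row B0 above).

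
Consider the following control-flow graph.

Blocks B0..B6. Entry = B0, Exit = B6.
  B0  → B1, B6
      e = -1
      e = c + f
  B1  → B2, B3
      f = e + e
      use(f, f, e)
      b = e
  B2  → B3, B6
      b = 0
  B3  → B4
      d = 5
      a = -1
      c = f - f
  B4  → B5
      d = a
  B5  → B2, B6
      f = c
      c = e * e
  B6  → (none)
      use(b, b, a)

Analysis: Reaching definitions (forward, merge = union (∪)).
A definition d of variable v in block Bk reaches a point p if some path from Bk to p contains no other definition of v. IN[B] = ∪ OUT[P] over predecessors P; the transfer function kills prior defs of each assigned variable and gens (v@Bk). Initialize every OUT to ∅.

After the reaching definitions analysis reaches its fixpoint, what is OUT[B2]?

Answer: {a@B3, b@B2, c@B5, d@B4, e@B0, f@B1, f@B5}

Trace:
Fixpoint table:
  B0:  IN={}  OUT={e@B0}
  B1:  IN={e@B0}  OUT={b@B1, e@B0, f@B1}
  B2:  IN={a@B3, b@B1, b@B2, c@B5, d@B4, e@B0, f@B1, f@B5}  OUT={a@B3, b@B2, c@B5, d@B4, e@B0, f@B1, f@B5}
  B3:  IN={a@B3, b@B1, b@B2, c@B5, d@B4, e@B0, f@B1, f@B5}  OUT={a@B3, b@B1, b@B2, c@B3, d@B3, e@B0, f@B1, f@B5}
  B4:  IN={a@B3, b@B1, b@B2, c@B3, d@B3, e@B0, f@B1, f@B5}  OUT={a@B3, b@B1, b@B2, c@B3, d@B4, e@B0, f@B1, f@B5}
  B5:  IN={a@B3, b@B1, b@B2, c@B3, d@B4, e@B0, f@B1, f@B5}  OUT={a@B3, b@B1, b@B2, c@B5, d@B4, e@B0, f@B5}
  B6:  IN={a@B3, b@B1, b@B2, c@B5, d@B4, e@B0, f@B1, f@B5}  OUT={a@B3, b@B1, b@B2, c@B5, d@B4, e@B0, f@B1, f@B5}

Merge at B2: IN[B2] = OUT[B1] ⊔ OUT[B5] = {a@B3, b@B1, b@B2, c@B5, d@B4, e@B0, f@B1, f@B5}
Applying B2's transfer function to that IN value gives OUT[B2] (row B2 above).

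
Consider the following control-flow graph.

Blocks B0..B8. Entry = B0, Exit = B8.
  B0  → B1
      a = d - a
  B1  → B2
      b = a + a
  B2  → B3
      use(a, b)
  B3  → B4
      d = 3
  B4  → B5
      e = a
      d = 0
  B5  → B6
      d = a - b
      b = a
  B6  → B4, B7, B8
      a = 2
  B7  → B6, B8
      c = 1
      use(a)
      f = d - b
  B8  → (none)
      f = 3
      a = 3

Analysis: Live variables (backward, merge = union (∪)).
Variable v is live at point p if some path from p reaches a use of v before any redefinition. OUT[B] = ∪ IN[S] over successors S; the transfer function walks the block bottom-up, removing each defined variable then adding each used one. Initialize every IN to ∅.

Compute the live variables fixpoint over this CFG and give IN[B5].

Answer: {a, b}

Working:
Converged values:
  B0:  IN={a, d}  OUT={a}
  B1:  IN={a}  OUT={a, b}
  B2:  IN={a, b}  OUT={a, b}
  B3:  IN={a, b}  OUT={a, b}
  B4:  IN={a, b}  OUT={a, b}
  B5:  IN={a, b}  OUT={b, d}
  B6:  IN={b, d}  OUT={a, b, d}
  B7:  IN={a, b, d}  OUT={b, d}
  B8:  IN={}  OUT={}

Merge at B5: OUT[B5] = IN[B6] = {b, d}
Applying B5's transfer function to that OUT value gives IN[B5] (row B5 above).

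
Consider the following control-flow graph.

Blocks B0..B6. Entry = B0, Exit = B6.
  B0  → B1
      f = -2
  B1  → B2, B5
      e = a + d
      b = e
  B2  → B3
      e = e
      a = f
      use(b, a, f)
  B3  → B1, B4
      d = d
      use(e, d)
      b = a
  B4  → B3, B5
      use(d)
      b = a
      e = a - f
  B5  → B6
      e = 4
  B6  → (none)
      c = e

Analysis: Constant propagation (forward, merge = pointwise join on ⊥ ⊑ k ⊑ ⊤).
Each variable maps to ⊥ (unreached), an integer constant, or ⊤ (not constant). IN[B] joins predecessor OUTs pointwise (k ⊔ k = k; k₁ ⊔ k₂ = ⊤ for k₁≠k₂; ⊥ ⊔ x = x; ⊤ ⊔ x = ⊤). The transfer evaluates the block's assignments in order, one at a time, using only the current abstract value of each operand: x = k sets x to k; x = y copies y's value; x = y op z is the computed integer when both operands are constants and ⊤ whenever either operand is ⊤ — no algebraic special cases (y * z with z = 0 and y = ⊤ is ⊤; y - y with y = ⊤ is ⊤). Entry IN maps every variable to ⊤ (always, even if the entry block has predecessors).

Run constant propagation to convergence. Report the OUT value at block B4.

Converged values:
  B0:   IN=(all ⊤)   OUT={f:-2; rest ⊤}
  B1:   IN={f:-2; rest ⊤}   OUT={f:-2; rest ⊤}
  B2:   IN={f:-2; rest ⊤}   OUT={a:-2, f:-2; rest ⊤}
  B3:   IN={a:-2, f:-2; rest ⊤}   OUT={a:-2, b:-2, f:-2; rest ⊤}
  B4:   IN={a:-2, b:-2, f:-2; rest ⊤}   OUT={a:-2, b:-2, e:0, f:-2; rest ⊤}
  B5:   IN={f:-2; rest ⊤}   OUT={e:4, f:-2; rest ⊤}
  B6:   IN={e:4, f:-2; rest ⊤}   OUT={c:4, e:4, f:-2; rest ⊤}

Merge at B4: IN[B4] = OUT[B3] = {a: -2, b: -2, c: ⊤, d: ⊤, e: ⊤, f: -2}
Applying B4's transfer function to that IN value gives OUT[B4] (row B4 above).

Answer: {a: -2, b: -2, c: ⊤, d: ⊤, e: 0, f: -2}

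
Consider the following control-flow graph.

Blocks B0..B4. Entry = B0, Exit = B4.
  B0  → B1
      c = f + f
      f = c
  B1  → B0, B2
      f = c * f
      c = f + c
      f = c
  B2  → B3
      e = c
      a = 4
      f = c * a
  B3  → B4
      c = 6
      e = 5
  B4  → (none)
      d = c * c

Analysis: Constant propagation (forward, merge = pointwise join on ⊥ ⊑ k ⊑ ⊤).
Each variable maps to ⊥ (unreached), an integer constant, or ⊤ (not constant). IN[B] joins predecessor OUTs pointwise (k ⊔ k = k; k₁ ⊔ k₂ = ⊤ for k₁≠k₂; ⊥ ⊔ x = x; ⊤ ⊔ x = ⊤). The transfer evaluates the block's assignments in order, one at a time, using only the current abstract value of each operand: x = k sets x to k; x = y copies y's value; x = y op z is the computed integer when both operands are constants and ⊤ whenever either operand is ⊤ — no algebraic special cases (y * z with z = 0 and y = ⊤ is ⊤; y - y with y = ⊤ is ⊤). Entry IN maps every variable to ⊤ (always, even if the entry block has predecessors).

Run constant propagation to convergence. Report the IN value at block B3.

Fixpoint table:
  B0:   IN=(all ⊤)   OUT=(all ⊤)
  B1:   IN=(all ⊤)   OUT=(all ⊤)
  B2:   IN=(all ⊤)   OUT={a:4; rest ⊤}
  B3:   IN={a:4; rest ⊤}   OUT={a:4, c:6, e:5; rest ⊤}
  B4:   IN={a:4, c:6, e:5; rest ⊤}   OUT={a:4, c:6, d:36, e:5; rest ⊤}

Merge at B3: IN[B3] = OUT[B2] = {a: 4, b: ⊤, c: ⊤, d: ⊤, e: ⊤, f: ⊤}

Answer: {a: 4, b: ⊤, c: ⊤, d: ⊤, e: ⊤, f: ⊤}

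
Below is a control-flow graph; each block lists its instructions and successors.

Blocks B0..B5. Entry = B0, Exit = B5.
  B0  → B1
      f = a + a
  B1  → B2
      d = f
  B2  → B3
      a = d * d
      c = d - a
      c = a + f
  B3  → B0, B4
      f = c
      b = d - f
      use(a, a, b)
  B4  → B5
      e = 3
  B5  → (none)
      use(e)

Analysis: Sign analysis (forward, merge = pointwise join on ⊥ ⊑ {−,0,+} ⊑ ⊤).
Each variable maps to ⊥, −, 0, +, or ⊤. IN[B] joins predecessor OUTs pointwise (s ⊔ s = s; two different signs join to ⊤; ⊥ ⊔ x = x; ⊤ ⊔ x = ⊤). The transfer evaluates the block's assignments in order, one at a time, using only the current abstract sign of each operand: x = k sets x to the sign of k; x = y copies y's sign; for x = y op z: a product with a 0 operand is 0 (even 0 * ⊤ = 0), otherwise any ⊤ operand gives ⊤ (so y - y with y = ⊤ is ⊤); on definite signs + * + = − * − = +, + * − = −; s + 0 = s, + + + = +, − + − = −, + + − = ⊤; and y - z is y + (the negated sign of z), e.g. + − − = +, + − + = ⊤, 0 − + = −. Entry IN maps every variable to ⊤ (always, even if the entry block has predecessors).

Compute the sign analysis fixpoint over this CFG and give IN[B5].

Fixpoint table:
  B0: | IN=(all ⊤) | OUT=(all ⊤)
  B1: | IN=(all ⊤) | OUT=(all ⊤)
  B2: | IN=(all ⊤) | OUT=(all ⊤)
  B3: | IN=(all ⊤) | OUT=(all ⊤)
  B4: | IN=(all ⊤) | OUT={e:+; rest ⊤}
  B5: | IN={e:+; rest ⊤} | OUT={e:+; rest ⊤}

Merge at B5: IN[B5] = OUT[B4] = {a: ⊤, b: ⊤, c: ⊤, d: ⊤, e: +, f: ⊤}

Answer: {a: ⊤, b: ⊤, c: ⊤, d: ⊤, e: +, f: ⊤}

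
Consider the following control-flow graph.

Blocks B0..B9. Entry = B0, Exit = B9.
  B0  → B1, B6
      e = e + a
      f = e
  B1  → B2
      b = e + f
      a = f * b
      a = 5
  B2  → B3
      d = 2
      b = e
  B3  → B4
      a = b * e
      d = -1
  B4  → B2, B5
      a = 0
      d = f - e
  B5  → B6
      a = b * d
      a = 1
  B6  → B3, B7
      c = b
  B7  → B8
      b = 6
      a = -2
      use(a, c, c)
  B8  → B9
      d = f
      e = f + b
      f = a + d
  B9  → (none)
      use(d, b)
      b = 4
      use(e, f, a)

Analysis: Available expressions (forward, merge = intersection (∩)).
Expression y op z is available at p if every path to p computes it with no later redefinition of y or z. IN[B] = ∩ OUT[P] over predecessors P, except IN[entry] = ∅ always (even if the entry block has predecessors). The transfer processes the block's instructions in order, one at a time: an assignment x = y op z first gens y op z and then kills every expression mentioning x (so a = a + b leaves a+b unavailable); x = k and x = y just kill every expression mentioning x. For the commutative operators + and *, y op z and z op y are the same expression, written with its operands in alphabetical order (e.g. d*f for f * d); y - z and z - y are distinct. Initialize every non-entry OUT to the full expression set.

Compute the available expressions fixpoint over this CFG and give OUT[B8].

Answer: {a+d}

Derivation:
Converged values:
  B0:   IN={}   OUT={}
  B1:   IN={}   OUT={b*f, e+f}
  B2:   IN={}   OUT={}
  B3:   IN={}   OUT={b*e}
  B4:   IN={b*e}   OUT={b*e, f-e}
  B5:   IN={b*e, f-e}   OUT={b*d, b*e, f-e}
  B6:   IN={}   OUT={}
  B7:   IN={}   OUT={}
  B8:   IN={}   OUT={a+d}
  B9:   IN={a+d}   OUT={a+d}

Merge at B8: IN[B8] = OUT[B7] = {}
Applying B8's transfer function to that IN value gives OUT[B8] (row B8 above).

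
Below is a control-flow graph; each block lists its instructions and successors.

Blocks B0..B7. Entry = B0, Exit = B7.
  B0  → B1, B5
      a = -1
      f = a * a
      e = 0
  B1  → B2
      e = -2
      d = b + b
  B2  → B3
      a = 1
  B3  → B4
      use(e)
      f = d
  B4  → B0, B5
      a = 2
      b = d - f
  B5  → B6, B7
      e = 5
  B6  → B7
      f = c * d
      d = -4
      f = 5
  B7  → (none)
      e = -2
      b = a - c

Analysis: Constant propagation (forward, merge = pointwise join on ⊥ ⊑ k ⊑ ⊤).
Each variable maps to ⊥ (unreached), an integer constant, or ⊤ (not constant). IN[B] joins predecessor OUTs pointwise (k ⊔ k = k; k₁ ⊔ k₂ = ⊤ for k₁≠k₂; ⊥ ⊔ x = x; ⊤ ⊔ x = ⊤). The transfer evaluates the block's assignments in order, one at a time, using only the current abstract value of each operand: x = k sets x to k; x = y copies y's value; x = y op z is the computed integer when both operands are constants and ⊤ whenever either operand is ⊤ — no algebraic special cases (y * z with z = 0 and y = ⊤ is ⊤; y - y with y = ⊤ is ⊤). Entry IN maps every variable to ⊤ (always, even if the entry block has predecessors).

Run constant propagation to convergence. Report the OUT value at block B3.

Converged values:
  B0:   IN=(all ⊤)   OUT={a:-1, e:0, f:1; rest ⊤}
  B1:   IN={a:-1, e:0, f:1; rest ⊤}   OUT={a:-1, e:-2, f:1; rest ⊤}
  B2:   IN={a:-1, e:-2, f:1; rest ⊤}   OUT={a:1, e:-2, f:1; rest ⊤}
  B3:   IN={a:1, e:-2, f:1; rest ⊤}   OUT={a:1, e:-2; rest ⊤}
  B4:   IN={a:1, e:-2; rest ⊤}   OUT={a:2, e:-2; rest ⊤}
  B5:   IN=(all ⊤)   OUT={e:5; rest ⊤}
  B6:   IN={e:5; rest ⊤}   OUT={d:-4, e:5, f:5; rest ⊤}
  B7:   IN={e:5; rest ⊤}   OUT={e:-2; rest ⊤}

Merge at B3: IN[B3] = OUT[B2] = {a: 1, b: ⊤, c: ⊤, d: ⊤, e: -2, f: 1}
Applying B3's transfer function to that IN value gives OUT[B3] (row B3 above).

Answer: {a: 1, b: ⊤, c: ⊤, d: ⊤, e: -2, f: ⊤}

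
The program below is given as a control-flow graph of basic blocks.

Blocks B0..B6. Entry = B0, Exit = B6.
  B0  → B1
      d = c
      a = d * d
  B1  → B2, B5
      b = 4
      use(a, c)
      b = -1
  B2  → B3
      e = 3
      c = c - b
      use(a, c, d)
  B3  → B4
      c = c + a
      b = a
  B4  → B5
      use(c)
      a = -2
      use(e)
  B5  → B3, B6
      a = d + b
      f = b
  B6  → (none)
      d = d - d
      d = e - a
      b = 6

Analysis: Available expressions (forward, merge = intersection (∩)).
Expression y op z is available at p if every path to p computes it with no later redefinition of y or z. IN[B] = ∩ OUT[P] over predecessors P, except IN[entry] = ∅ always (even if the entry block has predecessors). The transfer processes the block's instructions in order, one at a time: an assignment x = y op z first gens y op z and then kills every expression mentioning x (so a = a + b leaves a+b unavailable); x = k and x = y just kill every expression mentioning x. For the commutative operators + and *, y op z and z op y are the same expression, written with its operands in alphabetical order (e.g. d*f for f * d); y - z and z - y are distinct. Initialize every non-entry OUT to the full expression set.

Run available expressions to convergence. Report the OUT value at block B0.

Answer: {d*d}

Working:
Converged values:
  B0: | IN={} | OUT={d*d}
  B1: | IN={d*d} | OUT={d*d}
  B2: | IN={d*d} | OUT={d*d}
  B3: | IN={d*d} | OUT={d*d}
  B4: | IN={d*d} | OUT={d*d}
  B5: | IN={d*d} | OUT={b+d, d*d}
  B6: | IN={b+d, d*d} | OUT={e-a}

B0 is the boundary node: IN[B0] = {}
Applying B0's transfer function to that IN value gives OUT[B0] (row B0 above).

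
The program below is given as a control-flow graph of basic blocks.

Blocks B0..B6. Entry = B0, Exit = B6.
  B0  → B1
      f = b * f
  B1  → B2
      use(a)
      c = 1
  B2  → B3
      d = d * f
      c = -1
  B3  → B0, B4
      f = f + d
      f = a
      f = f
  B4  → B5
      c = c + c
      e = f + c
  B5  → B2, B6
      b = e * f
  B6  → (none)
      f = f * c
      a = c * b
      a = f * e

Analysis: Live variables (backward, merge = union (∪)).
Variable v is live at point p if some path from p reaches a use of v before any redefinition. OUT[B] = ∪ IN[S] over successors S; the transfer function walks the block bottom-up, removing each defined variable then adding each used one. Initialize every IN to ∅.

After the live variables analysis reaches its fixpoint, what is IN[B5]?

Answer: {a, c, d, e, f}

Working:
Fixpoint table:
  B0:  IN={a, b, d, f}  OUT={a, b, d, f}
  B1:  IN={a, b, d, f}  OUT={a, b, d, f}
  B2:  IN={a, b, d, f}  OUT={a, b, c, d, f}
  B3:  IN={a, b, c, d, f}  OUT={a, b, c, d, f}
  B4:  IN={a, c, d, f}  OUT={a, c, d, e, f}
  B5:  IN={a, c, d, e, f}  OUT={a, b, c, d, e, f}
  B6:  IN={b, c, e, f}  OUT={}

Merge at B5: OUT[B5] = IN[B2] ⊔ IN[B6] = {a, b, c, d, e, f}
Applying B5's transfer function to that OUT value gives IN[B5] (row B5 above).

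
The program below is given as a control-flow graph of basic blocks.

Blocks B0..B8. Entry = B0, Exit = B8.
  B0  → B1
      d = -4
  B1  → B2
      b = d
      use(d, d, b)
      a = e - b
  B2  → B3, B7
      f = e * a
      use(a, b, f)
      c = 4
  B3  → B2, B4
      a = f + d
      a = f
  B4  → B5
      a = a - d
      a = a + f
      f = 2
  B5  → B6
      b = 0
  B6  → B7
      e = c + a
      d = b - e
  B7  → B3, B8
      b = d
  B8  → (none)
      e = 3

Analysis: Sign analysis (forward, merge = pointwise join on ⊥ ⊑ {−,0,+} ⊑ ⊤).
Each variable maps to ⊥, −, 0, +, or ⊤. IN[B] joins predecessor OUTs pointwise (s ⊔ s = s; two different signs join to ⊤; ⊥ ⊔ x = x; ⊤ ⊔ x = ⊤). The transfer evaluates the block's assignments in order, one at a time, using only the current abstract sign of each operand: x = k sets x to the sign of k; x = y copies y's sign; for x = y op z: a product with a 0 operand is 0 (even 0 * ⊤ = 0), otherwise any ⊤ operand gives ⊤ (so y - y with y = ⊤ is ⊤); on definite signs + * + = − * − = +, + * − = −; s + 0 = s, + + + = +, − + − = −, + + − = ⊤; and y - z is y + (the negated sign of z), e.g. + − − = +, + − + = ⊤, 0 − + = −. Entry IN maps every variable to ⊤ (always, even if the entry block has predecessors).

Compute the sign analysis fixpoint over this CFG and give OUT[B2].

Answer: {a: ⊤, b: ⊤, c: +, d: ⊤, e: ⊤, f: ⊤}

Working:
Fixpoint table:
  B0: | IN=(all ⊤) | OUT={d:-; rest ⊤}
  B1: | IN={d:-; rest ⊤} | OUT={b:-, d:-; rest ⊤}
  B2: | IN=(all ⊤) | OUT={c:+; rest ⊤}
  B3: | IN={c:+; rest ⊤} | OUT={c:+; rest ⊤}
  B4: | IN={c:+; rest ⊤} | OUT={c:+, f:+; rest ⊤}
  B5: | IN={c:+, f:+; rest ⊤} | OUT={b:0, c:+, f:+; rest ⊤}
  B6: | IN={b:0, c:+, f:+; rest ⊤} | OUT={b:0, c:+, f:+; rest ⊤}
  B7: | IN={c:+; rest ⊤} | OUT={c:+; rest ⊤}
  B8: | IN={c:+; rest ⊤} | OUT={c:+, e:+; rest ⊤}

Merge at B2: IN[B2] = OUT[B1] ⊔ OUT[B3] = {a: ⊤, b: ⊤, c: ⊤, d: ⊤, e: ⊤, f: ⊤}
Applying B2's transfer function to that IN value gives OUT[B2] (row B2 above).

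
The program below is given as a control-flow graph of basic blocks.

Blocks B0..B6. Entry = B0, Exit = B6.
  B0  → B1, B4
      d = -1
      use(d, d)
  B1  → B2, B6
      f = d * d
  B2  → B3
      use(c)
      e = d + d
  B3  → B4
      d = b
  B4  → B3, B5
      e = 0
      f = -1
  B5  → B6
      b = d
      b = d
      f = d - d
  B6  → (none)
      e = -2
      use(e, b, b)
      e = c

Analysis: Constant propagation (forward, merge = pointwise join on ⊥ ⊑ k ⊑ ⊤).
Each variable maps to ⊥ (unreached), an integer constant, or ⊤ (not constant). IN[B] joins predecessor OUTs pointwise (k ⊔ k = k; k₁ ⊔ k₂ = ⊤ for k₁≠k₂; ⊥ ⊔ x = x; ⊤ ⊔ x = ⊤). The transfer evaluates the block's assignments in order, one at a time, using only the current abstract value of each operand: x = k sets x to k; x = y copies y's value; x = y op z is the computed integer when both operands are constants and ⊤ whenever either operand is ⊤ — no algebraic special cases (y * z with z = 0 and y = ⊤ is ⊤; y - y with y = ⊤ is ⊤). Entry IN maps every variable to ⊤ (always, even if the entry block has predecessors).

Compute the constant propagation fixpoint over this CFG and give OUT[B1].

Converged values:
  B0: | IN=(all ⊤) | OUT={d:-1; rest ⊤}
  B1: | IN={d:-1; rest ⊤} | OUT={d:-1, f:1; rest ⊤}
  B2: | IN={d:-1, f:1; rest ⊤} | OUT={d:-1, e:-2, f:1; rest ⊤}
  B3: | IN=(all ⊤) | OUT=(all ⊤)
  B4: | IN=(all ⊤) | OUT={e:0, f:-1; rest ⊤}
  B5: | IN={e:0, f:-1; rest ⊤} | OUT={e:0; rest ⊤}
  B6: | IN=(all ⊤) | OUT=(all ⊤)

Merge at B1: IN[B1] = OUT[B0] = {a: ⊤, b: ⊤, c: ⊤, d: -1, e: ⊤, f: ⊤}
Applying B1's transfer function to that IN value gives OUT[B1] (row B1 above).

Answer: {a: ⊤, b: ⊤, c: ⊤, d: -1, e: ⊤, f: 1}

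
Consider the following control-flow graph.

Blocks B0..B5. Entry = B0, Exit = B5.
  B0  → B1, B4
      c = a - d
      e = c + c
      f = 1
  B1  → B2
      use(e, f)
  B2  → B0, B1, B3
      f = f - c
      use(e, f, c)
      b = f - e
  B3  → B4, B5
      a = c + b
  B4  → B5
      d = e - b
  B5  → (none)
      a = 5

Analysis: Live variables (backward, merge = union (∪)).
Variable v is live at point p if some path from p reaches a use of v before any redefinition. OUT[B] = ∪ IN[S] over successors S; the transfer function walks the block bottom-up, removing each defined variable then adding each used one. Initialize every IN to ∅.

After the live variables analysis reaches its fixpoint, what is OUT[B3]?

Answer: {b, e}

Trace:
Fixpoint table:
  B0:   IN={a, b, d}   OUT={a, b, c, d, e, f}
  B1:   IN={a, c, d, e, f}   OUT={a, c, d, e, f}
  B2:   IN={a, c, d, e, f}   OUT={a, b, c, d, e, f}
  B3:   IN={b, c, e}   OUT={b, e}
  B4:   IN={b, e}   OUT={}
  B5:   IN={}   OUT={}

Merge at B3: OUT[B3] = IN[B4] ⊔ IN[B5] = {b, e}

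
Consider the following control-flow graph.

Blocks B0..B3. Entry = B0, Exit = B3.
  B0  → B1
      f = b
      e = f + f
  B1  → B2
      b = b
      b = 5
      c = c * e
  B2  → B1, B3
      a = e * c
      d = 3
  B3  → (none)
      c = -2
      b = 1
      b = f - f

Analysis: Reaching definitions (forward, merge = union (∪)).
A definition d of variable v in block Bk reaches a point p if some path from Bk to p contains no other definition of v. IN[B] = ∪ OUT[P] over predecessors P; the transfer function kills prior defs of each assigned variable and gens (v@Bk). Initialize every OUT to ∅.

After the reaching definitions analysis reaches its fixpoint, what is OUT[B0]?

Per-block solution:
  B0: | IN={} | OUT={e@B0, f@B0}
  B1: | IN={a@B2, b@B1, c@B1, d@B2, e@B0, f@B0} | OUT={a@B2, b@B1, c@B1, d@B2, e@B0, f@B0}
  B2: | IN={a@B2, b@B1, c@B1, d@B2, e@B0, f@B0} | OUT={a@B2, b@B1, c@B1, d@B2, e@B0, f@B0}
  B3: | IN={a@B2, b@B1, c@B1, d@B2, e@B0, f@B0} | OUT={a@B2, b@B3, c@B3, d@B2, e@B0, f@B0}

B0 is the boundary node: IN[B0] = {}
Applying B0's transfer function to that IN value gives OUT[B0] (row B0 above).

Answer: {e@B0, f@B0}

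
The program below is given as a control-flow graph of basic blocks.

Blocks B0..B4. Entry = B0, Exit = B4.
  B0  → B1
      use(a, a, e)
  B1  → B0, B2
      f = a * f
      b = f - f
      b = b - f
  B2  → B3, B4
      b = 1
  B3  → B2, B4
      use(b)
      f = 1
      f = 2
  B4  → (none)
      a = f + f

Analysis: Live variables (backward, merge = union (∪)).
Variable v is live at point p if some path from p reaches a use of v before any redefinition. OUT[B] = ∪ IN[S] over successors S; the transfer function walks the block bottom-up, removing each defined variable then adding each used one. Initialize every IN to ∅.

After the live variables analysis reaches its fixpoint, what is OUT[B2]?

Converged values:
  B0:   IN={a, e, f}   OUT={a, e, f}
  B1:   IN={a, e, f}   OUT={a, e, f}
  B2:   IN={f}   OUT={b, f}
  B3:   IN={b}   OUT={f}
  B4:   IN={f}   OUT={}

Merge at B2: OUT[B2] = IN[B3] ⊔ IN[B4] = {b, f}

Answer: {b, f}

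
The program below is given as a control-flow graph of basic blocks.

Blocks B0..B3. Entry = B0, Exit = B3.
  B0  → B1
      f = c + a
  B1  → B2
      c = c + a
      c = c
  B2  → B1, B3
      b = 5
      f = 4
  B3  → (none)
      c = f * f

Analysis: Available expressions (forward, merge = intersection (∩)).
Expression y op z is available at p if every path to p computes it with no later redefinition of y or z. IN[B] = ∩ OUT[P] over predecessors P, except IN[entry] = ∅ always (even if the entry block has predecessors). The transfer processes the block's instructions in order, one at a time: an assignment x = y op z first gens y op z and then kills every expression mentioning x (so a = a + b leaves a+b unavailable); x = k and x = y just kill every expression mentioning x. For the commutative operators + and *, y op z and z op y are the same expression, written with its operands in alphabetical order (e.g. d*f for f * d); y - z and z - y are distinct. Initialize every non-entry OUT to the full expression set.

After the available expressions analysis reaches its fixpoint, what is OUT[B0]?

Answer: {a+c}

Trace:
Fixpoint table:
  B0: | IN={} | OUT={a+c}
  B1: | IN={} | OUT={}
  B2: | IN={} | OUT={}
  B3: | IN={} | OUT={f*f}

B0 is the boundary node: IN[B0] = {}
Applying B0's transfer function to that IN value gives OUT[B0] (row B0 above).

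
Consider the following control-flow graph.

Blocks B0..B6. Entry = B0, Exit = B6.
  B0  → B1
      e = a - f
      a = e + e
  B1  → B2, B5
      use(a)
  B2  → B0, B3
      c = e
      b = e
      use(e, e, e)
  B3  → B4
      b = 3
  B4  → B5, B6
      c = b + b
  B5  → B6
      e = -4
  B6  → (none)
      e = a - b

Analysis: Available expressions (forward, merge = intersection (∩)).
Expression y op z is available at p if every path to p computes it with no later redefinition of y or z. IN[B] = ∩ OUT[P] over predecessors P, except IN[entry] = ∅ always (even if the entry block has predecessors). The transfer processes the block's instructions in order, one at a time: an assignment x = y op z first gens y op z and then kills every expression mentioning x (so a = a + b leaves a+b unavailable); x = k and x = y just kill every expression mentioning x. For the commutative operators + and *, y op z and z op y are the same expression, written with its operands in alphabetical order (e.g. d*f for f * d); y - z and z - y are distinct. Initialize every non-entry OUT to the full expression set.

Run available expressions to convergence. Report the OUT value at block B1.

Converged values:
  B0: | IN={} | OUT={e+e}
  B1: | IN={e+e} | OUT={e+e}
  B2: | IN={e+e} | OUT={e+e}
  B3: | IN={e+e} | OUT={e+e}
  B4: | IN={e+e} | OUT={b+b, e+e}
  B5: | IN={e+e} | OUT={}
  B6: | IN={} | OUT={a-b}

Merge at B1: IN[B1] = OUT[B0] = {e+e}
Applying B1's transfer function to that IN value gives OUT[B1] (row B1 above).

Answer: {e+e}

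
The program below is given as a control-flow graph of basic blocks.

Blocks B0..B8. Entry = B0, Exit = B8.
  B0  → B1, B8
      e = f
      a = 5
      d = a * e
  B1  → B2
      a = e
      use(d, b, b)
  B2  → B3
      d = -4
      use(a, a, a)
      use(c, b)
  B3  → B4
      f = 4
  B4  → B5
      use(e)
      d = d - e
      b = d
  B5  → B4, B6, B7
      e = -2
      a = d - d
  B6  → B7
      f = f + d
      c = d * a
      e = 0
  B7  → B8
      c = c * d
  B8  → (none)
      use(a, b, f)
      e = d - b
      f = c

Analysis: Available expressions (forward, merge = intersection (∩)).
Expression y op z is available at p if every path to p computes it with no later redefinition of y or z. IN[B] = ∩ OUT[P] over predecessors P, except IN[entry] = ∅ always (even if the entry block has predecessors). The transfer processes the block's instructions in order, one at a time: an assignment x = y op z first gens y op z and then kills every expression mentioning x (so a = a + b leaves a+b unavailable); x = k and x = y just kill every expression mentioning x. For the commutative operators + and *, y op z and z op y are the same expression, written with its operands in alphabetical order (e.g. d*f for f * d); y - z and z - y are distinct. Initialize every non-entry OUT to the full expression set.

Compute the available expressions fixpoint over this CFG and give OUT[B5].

Fixpoint table:
  B0:   IN={}   OUT={a*e}
  B1:   IN={a*e}   OUT={}
  B2:   IN={}   OUT={}
  B3:   IN={}   OUT={}
  B4:   IN={}   OUT={}
  B5:   IN={}   OUT={d-d}
  B6:   IN={d-d}   OUT={a*d, d-d}
  B7:   IN={d-d}   OUT={d-d}
  B8:   IN={}   OUT={d-b}

Merge at B5: IN[B5] = OUT[B4] = {}
Applying B5's transfer function to that IN value gives OUT[B5] (row B5 above).

Answer: {d-d}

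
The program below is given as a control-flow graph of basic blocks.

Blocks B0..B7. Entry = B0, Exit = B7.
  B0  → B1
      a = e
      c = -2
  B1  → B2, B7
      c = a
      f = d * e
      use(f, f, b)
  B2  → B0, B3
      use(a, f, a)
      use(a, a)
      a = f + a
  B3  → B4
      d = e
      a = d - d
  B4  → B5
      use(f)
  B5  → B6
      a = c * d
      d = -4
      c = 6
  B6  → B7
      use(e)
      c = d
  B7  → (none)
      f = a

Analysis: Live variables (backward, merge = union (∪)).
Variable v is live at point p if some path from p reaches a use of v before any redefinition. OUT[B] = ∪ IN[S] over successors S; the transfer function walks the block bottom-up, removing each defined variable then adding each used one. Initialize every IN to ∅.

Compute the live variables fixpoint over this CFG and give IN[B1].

Converged values:
  B0: | IN={b, d, e} | OUT={a, b, d, e}
  B1: | IN={a, b, d, e} | OUT={a, b, c, d, e, f}
  B2: | IN={a, b, c, d, e, f} | OUT={b, c, d, e, f}
  B3: | IN={c, e, f} | OUT={c, d, e, f}
  B4: | IN={c, d, e, f} | OUT={c, d, e}
  B5: | IN={c, d, e} | OUT={a, d, e}
  B6: | IN={a, d, e} | OUT={a}
  B7: | IN={a} | OUT={}

Merge at B1: OUT[B1] = IN[B2] ⊔ IN[B7] = {a, b, c, d, e, f}
Applying B1's transfer function to that OUT value gives IN[B1] (row B1 above).

Answer: {a, b, d, e}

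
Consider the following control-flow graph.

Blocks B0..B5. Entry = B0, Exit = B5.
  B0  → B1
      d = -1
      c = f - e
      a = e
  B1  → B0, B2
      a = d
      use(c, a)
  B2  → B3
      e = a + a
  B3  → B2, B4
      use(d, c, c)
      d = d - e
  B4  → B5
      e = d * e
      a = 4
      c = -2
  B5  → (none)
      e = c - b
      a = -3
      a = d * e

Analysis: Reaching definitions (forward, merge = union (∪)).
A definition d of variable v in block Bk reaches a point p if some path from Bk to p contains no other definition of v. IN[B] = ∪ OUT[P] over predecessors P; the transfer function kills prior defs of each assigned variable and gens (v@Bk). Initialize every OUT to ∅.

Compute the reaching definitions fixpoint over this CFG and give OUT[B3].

Answer: {a@B1, c@B0, d@B3, e@B2}

Trace:
Converged values:
  B0:  IN={a@B1, c@B0, d@B0}  OUT={a@B0, c@B0, d@B0}
  B1:  IN={a@B0, c@B0, d@B0}  OUT={a@B1, c@B0, d@B0}
  B2:  IN={a@B1, c@B0, d@B0, d@B3, e@B2}  OUT={a@B1, c@B0, d@B0, d@B3, e@B2}
  B3:  IN={a@B1, c@B0, d@B0, d@B3, e@B2}  OUT={a@B1, c@B0, d@B3, e@B2}
  B4:  IN={a@B1, c@B0, d@B3, e@B2}  OUT={a@B4, c@B4, d@B3, e@B4}
  B5:  IN={a@B4, c@B4, d@B3, e@B4}  OUT={a@B5, c@B4, d@B3, e@B5}

Merge at B3: IN[B3] = OUT[B2] = {a@B1, c@B0, d@B0, d@B3, e@B2}
Applying B3's transfer function to that IN value gives OUT[B3] (row B3 above).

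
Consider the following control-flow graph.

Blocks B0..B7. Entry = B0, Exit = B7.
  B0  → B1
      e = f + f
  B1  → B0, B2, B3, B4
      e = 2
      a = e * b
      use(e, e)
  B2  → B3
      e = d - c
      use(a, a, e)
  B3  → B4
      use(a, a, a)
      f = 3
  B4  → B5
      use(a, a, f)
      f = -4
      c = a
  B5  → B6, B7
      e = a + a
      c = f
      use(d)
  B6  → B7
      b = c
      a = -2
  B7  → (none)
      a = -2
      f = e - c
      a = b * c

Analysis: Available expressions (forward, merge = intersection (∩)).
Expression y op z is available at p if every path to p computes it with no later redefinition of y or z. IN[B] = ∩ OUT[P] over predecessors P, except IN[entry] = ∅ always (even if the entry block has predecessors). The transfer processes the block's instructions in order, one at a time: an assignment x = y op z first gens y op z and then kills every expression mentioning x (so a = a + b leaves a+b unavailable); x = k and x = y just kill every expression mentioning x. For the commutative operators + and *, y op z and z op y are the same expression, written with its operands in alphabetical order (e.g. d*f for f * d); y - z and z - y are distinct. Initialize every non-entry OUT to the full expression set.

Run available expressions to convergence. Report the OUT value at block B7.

Answer: {b*c, e-c}

Derivation:
Converged values:
  B0:   IN={}   OUT={f+f}
  B1:   IN={f+f}   OUT={b*e, f+f}
  B2:   IN={b*e, f+f}   OUT={d-c, f+f}
  B3:   IN={f+f}   OUT={}
  B4:   IN={}   OUT={}
  B5:   IN={}   OUT={a+a}
  B6:   IN={a+a}   OUT={}
  B7:   IN={}   OUT={b*c, e-c}

Merge at B7: IN[B7] = OUT[B5] ∩ OUT[B6] = {}
Applying B7's transfer function to that IN value gives OUT[B7] (row B7 above).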